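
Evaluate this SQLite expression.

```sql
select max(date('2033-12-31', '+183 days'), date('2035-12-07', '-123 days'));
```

date('2033-12-31', '+183 days') → 2034-07-02.
date('2035-12-07', '-123 days') → 2035-08-06.
Later of the two is 2035-08-06.

2035-08-06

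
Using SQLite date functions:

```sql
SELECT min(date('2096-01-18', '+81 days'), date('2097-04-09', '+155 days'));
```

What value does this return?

2096-04-08

date('2096-01-18', '+81 days') → 2096-04-08.
date('2097-04-09', '+155 days') → 2097-09-11.
Earlier of the two is 2096-04-08.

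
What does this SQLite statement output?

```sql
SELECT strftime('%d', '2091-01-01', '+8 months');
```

First apply '+8 months': 2091-01-01 → 2091-09-01.
`%d` extracts the 2-digit day of month: 01.

01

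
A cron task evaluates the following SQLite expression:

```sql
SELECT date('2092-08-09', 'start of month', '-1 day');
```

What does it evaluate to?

2092-07-31

`start of month` rewinds 2092-08-09 to 2092-08-01.
Going back 1 day from 2092-08-01 reaches 2092-07-31 (last day of July, 31 days).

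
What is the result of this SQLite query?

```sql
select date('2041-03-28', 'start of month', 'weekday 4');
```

`start of month` rewinds 2041-03-28 to 2041-03-01.
`weekday 4` advances to the next Thursday; 2041-03-01 is a Friday, so it moves forward to 2041-03-07.

2041-03-07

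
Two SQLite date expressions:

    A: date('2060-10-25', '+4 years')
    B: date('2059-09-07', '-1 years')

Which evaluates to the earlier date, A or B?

A = 2064-10-25.
B = 2058-09-07.
B is earlier.

B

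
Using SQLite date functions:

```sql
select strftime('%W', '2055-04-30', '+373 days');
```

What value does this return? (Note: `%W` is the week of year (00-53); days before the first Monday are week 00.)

First apply '+373 days': 2055-04-30 → 2056-05-07.
2056-05-07 is a Sunday. SQLite's %W counts Mondays since the year started; the result is 18.

18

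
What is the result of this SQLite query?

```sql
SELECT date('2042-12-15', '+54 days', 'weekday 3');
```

Applying '+54 days' to 2042-12-15: counting 54 days forward gives 2043-02-07.
`weekday 3` advances to the next Wednesday; 2043-02-07 is a Saturday, so it moves forward to 2043-02-11.

2043-02-11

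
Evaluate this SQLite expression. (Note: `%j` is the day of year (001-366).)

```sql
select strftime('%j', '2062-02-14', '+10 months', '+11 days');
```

First apply '+10 months', '+11 days': 2062-02-14 → 2062-12-25.
Day-of-year for 2062-12-25: days since 2062-01-01 inclusive = 359, zero-padded to 359.

359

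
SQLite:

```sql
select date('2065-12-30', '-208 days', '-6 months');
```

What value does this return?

2064-12-05

Applying '-208 days' to 2065-12-30: counting 208 days back gives 2065-06-05.
Adding -6 months to 2065-06-05 gives 2064-12-05.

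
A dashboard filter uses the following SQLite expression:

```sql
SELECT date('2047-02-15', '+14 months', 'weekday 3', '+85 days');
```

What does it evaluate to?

2048-07-09

Adding +14 months to 2047-02-15 gives 2048-04-15.
`weekday 3` advances to the next Wednesday; 2048-04-15 is already a Wednesday, so it stays at 2048-04-15.
Applying '+85 days' to 2048-04-15: counting 85 days forward gives 2048-07-09.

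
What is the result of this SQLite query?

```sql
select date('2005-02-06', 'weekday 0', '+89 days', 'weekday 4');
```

`weekday 0` advances to the next Sunday; 2005-02-06 is already a Sunday, so it stays at 2005-02-06.
Applying '+89 days' to 2005-02-06: counting 89 days forward gives 2005-05-06.
`weekday 4` advances to the next Thursday; 2005-05-06 is a Friday, so it moves forward to 2005-05-12.

2005-05-12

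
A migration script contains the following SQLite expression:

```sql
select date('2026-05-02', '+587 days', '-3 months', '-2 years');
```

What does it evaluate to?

Applying '+587 days' to 2026-05-02: counting 587 days forward gives 2027-12-10.
Adding -3 months to 2027-12-10 gives 2027-09-10.
Adding -2 years to 2027-09-10 gives 2025-09-10.

2025-09-10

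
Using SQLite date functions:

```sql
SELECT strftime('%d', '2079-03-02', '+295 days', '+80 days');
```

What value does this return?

11

First apply '+295 days', '+80 days': 2079-03-02 → 2080-03-11.
`%d` extracts the 2-digit day of month: 11.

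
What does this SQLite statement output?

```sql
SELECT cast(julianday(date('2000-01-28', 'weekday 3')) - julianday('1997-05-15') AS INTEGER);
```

`weekday 3` advances to the next Wednesday; 2000-01-28 is a Friday, so it moves forward to 2000-02-02.
16 days remain in May 1997 after the 15th (31 − 15).
Full months from June 1997 through January 2000 contribute their day counts.
Then 2 days into February 2000.
Total: 16 + 30 + 31 + 31 + 30 + 31 + 30 + 31 + 31 + 28 + 31 + 30 + 31 + 30 + 31 + 31 + 30 + 31 + 30 + 31 + 31 + 28 + 31 + 30 + 31 + 30 + 31 + 31 + 30 + 31 + 30 + 31 + 31 + 2 = 993.

993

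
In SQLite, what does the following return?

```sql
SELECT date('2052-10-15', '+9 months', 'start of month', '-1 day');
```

Adding +9 months to 2052-10-15 gives 2053-07-15.
`start of month` rewinds 2053-07-15 to 2053-07-01.
Going back 1 day from 2053-07-01 reaches 2053-06-30 (last day of June, 30 days).

2053-06-30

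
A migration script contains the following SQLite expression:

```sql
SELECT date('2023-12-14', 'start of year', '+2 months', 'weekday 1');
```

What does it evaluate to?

`start of year` rewinds 2023-12-14 to 2023-01-01.
Adding +2 months to 2023-01-01 gives 2023-03-01.
`weekday 1` advances to the next Monday; 2023-03-01 is a Wednesday, so it moves forward to 2023-03-06.

2023-03-06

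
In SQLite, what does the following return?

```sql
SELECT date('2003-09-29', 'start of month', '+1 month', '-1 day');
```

2003-09-30

`start of month` rewinds 2003-09-29 to 2003-09-01.
Adding +1 month to 2003-09-01 gives 2003-10-01.
Going back 1 day from 2003-10-01 reaches 2003-09-30 (last day of September, 30 days).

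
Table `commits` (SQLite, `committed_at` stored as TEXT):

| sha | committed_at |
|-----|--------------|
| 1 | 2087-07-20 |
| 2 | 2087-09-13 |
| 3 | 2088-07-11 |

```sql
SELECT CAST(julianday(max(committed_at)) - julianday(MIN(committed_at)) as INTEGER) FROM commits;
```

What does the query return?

MIN = 2087-07-20, MAX = 2088-07-11.
11 days remain in July 2087 after the 20th (31 − 20).
Full months from August 2087 through June 2088 contribute their day counts.
Then 11 days into July 2088.
Total: 11 + 31 + 30 + 31 + 30 + 31 + 31 + 29 + 31 + 30 + 31 + 30 + 11 = 357.

357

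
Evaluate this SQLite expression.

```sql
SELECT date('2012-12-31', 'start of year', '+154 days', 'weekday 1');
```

`start of year` rewinds 2012-12-31 to 2012-01-01.
Applying '+154 days' to 2012-01-01: counting 154 days forward gives 2012-06-03.
`weekday 1` advances to the next Monday; 2012-06-03 is a Sunday, so it moves forward to 2012-06-04.

2012-06-04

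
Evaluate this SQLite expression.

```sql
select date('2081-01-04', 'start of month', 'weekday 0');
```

2081-01-05

`start of month` rewinds 2081-01-04 to 2081-01-01.
`weekday 0` advances to the next Sunday; 2081-01-01 is a Wednesday, so it moves forward to 2081-01-05.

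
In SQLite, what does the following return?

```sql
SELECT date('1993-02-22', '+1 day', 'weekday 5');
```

1993-02-26

Advancing 1 more day within February lands on 1993-02-23.
`weekday 5` advances to the next Friday; 1993-02-23 is a Tuesday, so it moves forward to 1993-02-26.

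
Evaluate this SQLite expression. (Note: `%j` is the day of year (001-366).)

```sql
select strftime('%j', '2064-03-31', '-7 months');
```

First apply '-7 months': 2064-03-31 → 2063-08-31.
Day-of-year for 2063-08-31: days since 2063-01-01 inclusive = 243, zero-padded to 243.

243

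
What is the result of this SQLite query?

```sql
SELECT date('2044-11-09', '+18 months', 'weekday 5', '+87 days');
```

2046-08-06

Adding +18 months to 2044-11-09 gives 2046-05-09.
`weekday 5` advances to the next Friday; 2046-05-09 is a Wednesday, so it moves forward to 2046-05-11.
Applying '+87 days' to 2046-05-11: counting 87 days forward gives 2046-08-06.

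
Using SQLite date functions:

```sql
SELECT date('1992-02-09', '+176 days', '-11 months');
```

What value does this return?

Applying '+176 days' to 1992-02-09: counting 176 days forward gives 1992-08-03.
Adding -11 months to 1992-08-03 gives 1991-09-03.

1991-09-03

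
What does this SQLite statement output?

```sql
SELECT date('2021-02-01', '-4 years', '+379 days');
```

Adding -4 years to 2021-02-01 gives 2017-02-01.
Applying '+379 days' to 2017-02-01: counting 379 days forward gives 2018-02-15.

2018-02-15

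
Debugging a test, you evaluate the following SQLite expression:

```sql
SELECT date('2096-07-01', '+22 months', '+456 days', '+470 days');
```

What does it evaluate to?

2100-11-13

Adding +22 months to 2096-07-01 gives 2098-05-01.
Applying '+456 days' to 2098-05-01: counting 456 days forward gives 2099-07-31.
Applying '+470 days' to 2099-07-31: counting 470 days forward gives 2100-11-13.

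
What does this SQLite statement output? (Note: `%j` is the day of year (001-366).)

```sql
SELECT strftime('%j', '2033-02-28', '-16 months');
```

301

First apply '-16 months': 2033-02-28 → 2031-10-28.
Day-of-year for 2031-10-28: days since 2031-01-01 inclusive = 301, zero-padded to 301.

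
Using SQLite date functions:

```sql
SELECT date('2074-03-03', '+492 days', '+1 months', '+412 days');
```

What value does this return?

Applying '+492 days' to 2074-03-03: counting 492 days forward gives 2075-07-08.
Adding +1 month to 2075-07-08 gives 2075-08-08.
Applying '+412 days' to 2075-08-08: counting 412 days forward gives 2076-09-23.

2076-09-23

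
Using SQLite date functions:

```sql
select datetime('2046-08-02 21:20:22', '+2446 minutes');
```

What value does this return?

2446 minutes = 40h 46m; +2446 minutes from 2046-08-02 21:20:22 is 2046-08-04 14:06:22 (crosses midnight).

2046-08-04 14:06:22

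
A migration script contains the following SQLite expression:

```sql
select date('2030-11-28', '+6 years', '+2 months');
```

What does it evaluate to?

Adding +6 years to 2030-11-28 gives 2036-11-28.
Adding +2 months to 2036-11-28 gives 2037-01-28.

2037-01-28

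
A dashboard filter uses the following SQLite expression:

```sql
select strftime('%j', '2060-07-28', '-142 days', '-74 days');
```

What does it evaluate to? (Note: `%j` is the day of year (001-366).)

First apply '-142 days', '-74 days': 2060-07-28 → 2059-12-25.
Day-of-year for 2059-12-25: days since 2059-01-01 inclusive = 359, zero-padded to 359.

359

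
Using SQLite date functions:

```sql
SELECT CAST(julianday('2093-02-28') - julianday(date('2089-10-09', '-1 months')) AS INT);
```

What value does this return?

Adding -1 month to 2089-10-09 gives 2089-09-09.
21 days remain in September 2089 after the 9th (30 − 9).
Full months from October 2089 through January 2093 contribute their day counts.
Then 28 days into February 2093.
Total: 21 + 31 + 30 + 31 + 31 + 28 + 31 + 30 + 31 + 30 + 31 + 31 + 30 + 31 + 30 + 31 + 31 + 28 + 31 + 30 + 31 + 30 + 31 + 31 + 30 + 31 + 30 + 31 + 31 + 29 + 31 + 30 + 31 + 30 + 31 + 31 + 30 + 31 + 30 + 31 + 31 + 28 = 1268.

1268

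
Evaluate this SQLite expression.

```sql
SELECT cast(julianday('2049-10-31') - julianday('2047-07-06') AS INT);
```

848

25 days remain in July 2047 after the 6th (31 − 6).
Full months from August 2047 through September 2049 contribute their day counts.
Then 31 days into October 2049.
Total: 25 + 31 + 30 + 31 + 30 + 31 + 31 + 29 + 31 + 30 + 31 + 30 + 31 + 31 + 30 + 31 + 30 + 31 + 31 + 28 + 31 + 30 + 31 + 30 + 31 + 31 + 30 + 31 = 848.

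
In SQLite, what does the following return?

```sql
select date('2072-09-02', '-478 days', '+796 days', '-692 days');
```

2071-08-25

Applying '-478 days' to 2072-09-02: counting 478 days back gives 2071-05-13.
Applying '+796 days' to 2071-05-13: counting 796 days forward gives 2073-07-17.
Applying '-692 days' to 2073-07-17: counting 692 days back gives 2071-08-25.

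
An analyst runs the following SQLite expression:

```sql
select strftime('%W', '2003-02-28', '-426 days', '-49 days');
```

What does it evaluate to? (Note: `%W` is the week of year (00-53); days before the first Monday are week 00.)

45

First apply '-426 days', '-49 days': 2003-02-28 → 2001-11-10.
2001-11-10 is a Saturday. SQLite's %W counts Mondays since the year started; the result is 45.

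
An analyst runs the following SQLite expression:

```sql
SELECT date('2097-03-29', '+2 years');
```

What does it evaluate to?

2099-03-29

Adding +2 years to 2097-03-29 gives 2099-03-29.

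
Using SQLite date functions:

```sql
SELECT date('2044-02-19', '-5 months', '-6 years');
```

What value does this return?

Adding -5 months to 2044-02-19 gives 2043-09-19.
Adding -6 years to 2043-09-19 gives 2037-09-19.

2037-09-19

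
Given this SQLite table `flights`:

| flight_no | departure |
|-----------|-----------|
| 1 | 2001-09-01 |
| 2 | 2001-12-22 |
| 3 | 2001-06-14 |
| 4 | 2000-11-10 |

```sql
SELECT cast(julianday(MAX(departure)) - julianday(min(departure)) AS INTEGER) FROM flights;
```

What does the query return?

MIN = 2000-11-10, MAX = 2001-12-22.
20 days remain in November 2000 after the 10th (30 − 10).
Full months from December 2000 through November 2001 contribute their day counts.
Then 22 days into December 2001.
Total: 20 + 31 + 31 + 28 + 31 + 30 + 31 + 30 + 31 + 31 + 30 + 31 + 30 + 22 = 407.

407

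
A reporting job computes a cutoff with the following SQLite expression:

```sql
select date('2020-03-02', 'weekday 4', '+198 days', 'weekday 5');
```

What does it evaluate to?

2020-09-25

`weekday 4` advances to the next Thursday; 2020-03-02 is a Monday, so it moves forward to 2020-03-05.
Applying '+198 days' to 2020-03-05: counting 198 days forward gives 2020-09-19.
`weekday 5` advances to the next Friday; 2020-09-19 is a Saturday, so it moves forward to 2020-09-25.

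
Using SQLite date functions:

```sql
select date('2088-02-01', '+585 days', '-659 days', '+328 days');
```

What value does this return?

2088-10-12

Applying '+585 days' to 2088-02-01: counting 585 days forward gives 2089-09-08.
Applying '-659 days' to 2089-09-08: counting 659 days back gives 2087-11-19.
Applying '+328 days' to 2087-11-19: counting 328 days forward gives 2088-10-12.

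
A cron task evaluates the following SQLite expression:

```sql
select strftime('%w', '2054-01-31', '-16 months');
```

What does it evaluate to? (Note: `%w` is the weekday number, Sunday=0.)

2

First apply '-16 months': 2054-01-31 → 2052-10-01.
2052-10-01 is a Tuesday; with Sunday=0 that is 2.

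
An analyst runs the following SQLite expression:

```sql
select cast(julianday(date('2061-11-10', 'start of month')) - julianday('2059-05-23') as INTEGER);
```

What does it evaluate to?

`start of month` rewinds 2061-11-10 to 2061-11-01.
8 days remain in May 2059 after the 23rd (31 − 23).
Full months from June 2059 through October 2061 contribute their day counts.
Then 1 day into November 2061.
Total: 8 + 30 + 31 + 31 + 30 + 31 + 30 + 31 + 31 + 29 + 31 + 30 + 31 + 30 + 31 + 31 + 30 + 31 + 30 + 31 + 31 + 28 + 31 + 30 + 31 + 30 + 31 + 31 + 30 + 31 + 1 = 893.

893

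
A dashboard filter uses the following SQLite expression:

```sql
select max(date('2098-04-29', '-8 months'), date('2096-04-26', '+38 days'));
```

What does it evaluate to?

2097-08-29

date('2098-04-29', '-8 months') → 2097-08-29.
date('2096-04-26', '+38 days') → 2096-06-03.
Later of the two is 2097-08-29.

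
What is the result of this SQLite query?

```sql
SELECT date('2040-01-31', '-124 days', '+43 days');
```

2039-11-11

Applying '-124 days' to 2040-01-31: counting 124 days back gives 2039-09-29.
Applying '+43 days' to 2039-09-29: counting 43 days forward gives 2039-11-11.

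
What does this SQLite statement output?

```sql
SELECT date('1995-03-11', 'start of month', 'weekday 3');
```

`start of month` rewinds 1995-03-11 to 1995-03-01.
`weekday 3` advances to the next Wednesday; 1995-03-01 is already a Wednesday, so it stays at 1995-03-01.

1995-03-01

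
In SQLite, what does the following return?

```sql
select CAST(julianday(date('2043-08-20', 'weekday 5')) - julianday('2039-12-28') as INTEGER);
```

1332

`weekday 5` advances to the next Friday; 2043-08-20 is a Thursday, so it moves forward to 2043-08-21.
3 days remain in December 2039 after the 28th (31 − 28).
Full months from January 2040 through July 2043 contribute their day counts.
Then 21 days into August 2043.
Total: 3 + 31 + 29 + 31 + 30 + 31 + 30 + 31 + 31 + 30 + 31 + 30 + 31 + 31 + 28 + 31 + 30 + 31 + 30 + 31 + 31 + 30 + 31 + 30 + 31 + 31 + 28 + 31 + 30 + 31 + 30 + 31 + 31 + 30 + 31 + 30 + 31 + 31 + 28 + 31 + 30 + 31 + 30 + 31 + 21 = 1332.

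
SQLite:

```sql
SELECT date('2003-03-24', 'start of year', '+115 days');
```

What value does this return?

`start of year` rewinds 2003-03-24 to 2003-01-01.
Applying '+115 days' to 2003-01-01: counting 115 days forward gives 2003-04-26.

2003-04-26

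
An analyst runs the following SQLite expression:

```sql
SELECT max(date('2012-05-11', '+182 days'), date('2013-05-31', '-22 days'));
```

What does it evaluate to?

2013-05-09

date('2012-05-11', '+182 days') → 2012-11-09.
date('2013-05-31', '-22 days') → 2013-05-09.
Later of the two is 2013-05-09.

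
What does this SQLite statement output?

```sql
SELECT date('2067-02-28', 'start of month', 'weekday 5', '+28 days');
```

2067-03-04

`start of month` rewinds 2067-02-28 to 2067-02-01.
`weekday 5` advances to the next Friday; 2067-02-01 is a Tuesday, so it moves forward to 2067-02-04.
February 2067 has 28 days; 24 remain after the 4th, so 25 days reach 2067-03-01.
Advancing 3 more days within March lands on 2067-03-04.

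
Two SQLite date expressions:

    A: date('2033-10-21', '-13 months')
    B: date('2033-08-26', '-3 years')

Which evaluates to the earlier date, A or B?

A = 2032-09-21.
B = 2030-08-26.
B is earlier.

B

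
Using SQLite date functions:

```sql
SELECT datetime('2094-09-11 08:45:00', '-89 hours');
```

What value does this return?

-89 hours from 2094-09-11 08:45:00 is 2094-09-07 15:45:00 (crosses midnight).

2094-09-07 15:45:00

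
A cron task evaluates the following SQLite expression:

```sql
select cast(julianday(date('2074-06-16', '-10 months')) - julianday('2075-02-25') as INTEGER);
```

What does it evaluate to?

-558

Adding -10 months to 2074-06-16 gives 2073-08-16.
15 days remain in August 2073 after the 16th (31 − 16).
Full months from September 2073 through January 2075 contribute their day counts.
Then 25 days into February 2075.
Total: 15 + 30 + 31 + 30 + 31 + 31 + 28 + 31 + 30 + 31 + 30 + 31 + 31 + 30 + 31 + 30 + 31 + 31 + 25 = 558.
The subtraction is earlier − later, so the result is −558 → -558.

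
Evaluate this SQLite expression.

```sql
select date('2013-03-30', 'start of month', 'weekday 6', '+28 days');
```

2013-03-30

`start of month` rewinds 2013-03-30 to 2013-03-01.
`weekday 6` advances to the next Saturday; 2013-03-01 is a Friday, so it moves forward to 2013-03-02.
Advancing 28 more days within March lands on 2013-03-30.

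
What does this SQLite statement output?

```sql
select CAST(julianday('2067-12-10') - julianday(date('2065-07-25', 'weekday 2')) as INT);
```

865

`weekday 2` advances to the next Tuesday; 2065-07-25 is a Saturday, so it moves forward to 2065-07-28.
3 days remain in July 2065 after the 28th (31 − 28).
Full months from August 2065 through November 2067 contribute their day counts.
Then 10 days into December 2067.
Total: 3 + 31 + 30 + 31 + 30 + 31 + 31 + 28 + 31 + 30 + 31 + 30 + 31 + 31 + 30 + 31 + 30 + 31 + 31 + 28 + 31 + 30 + 31 + 30 + 31 + 31 + 30 + 31 + 30 + 10 = 865.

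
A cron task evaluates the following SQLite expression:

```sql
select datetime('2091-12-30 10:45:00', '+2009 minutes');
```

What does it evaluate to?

2091-12-31 20:14:00

2009 minutes = 33h 29m; +2009 minutes from 2091-12-30 10:45:00 is 2091-12-31 20:14:00 (crosses midnight).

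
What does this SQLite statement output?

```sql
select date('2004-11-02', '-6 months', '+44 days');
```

Adding -6 months to 2004-11-02 gives 2004-05-02.
Applying '+44 days' to 2004-05-02: counting 44 days forward gives 2004-06-15.

2004-06-15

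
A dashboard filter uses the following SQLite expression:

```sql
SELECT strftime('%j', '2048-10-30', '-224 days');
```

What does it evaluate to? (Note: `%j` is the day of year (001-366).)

080

First apply '-224 days': 2048-10-30 → 2048-03-20.
Day-of-year for 2048-03-20: days since 2048-01-01 inclusive = 80, zero-padded to 080.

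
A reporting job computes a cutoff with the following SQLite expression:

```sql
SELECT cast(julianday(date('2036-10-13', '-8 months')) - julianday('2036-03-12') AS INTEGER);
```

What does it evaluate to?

-28

Adding -8 months to 2036-10-13 gives 2036-02-13.
16 days remain in February 2036 after the 13th (29 − 13).
Then 12 days into March 2036.
Total: 16 + 12 = 28.
The subtraction is earlier − later, so the result is −28 → -28.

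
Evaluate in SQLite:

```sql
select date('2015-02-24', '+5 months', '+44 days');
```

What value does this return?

Adding +5 months to 2015-02-24 gives 2015-07-24.
Applying '+44 days' to 2015-07-24: counting 44 days forward gives 2015-09-06.

2015-09-06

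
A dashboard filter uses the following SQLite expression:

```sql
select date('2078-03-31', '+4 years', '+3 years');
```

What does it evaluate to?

2085-03-31

Adding +4 years to 2078-03-31 gives 2082-03-31.
Adding +3 years to 2082-03-31 gives 2085-03-31.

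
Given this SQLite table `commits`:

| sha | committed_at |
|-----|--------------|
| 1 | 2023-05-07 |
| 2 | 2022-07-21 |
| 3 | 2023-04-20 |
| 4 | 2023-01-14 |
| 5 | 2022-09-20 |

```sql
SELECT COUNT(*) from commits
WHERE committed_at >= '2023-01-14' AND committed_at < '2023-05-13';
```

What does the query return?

Rows in [2023-01-14, 2023-05-13): 2023-05-07, 2023-04-20, 2023-01-14 → 3 rows.

3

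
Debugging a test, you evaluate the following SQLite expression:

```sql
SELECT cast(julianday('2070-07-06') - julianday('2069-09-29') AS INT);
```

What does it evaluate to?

280

1 day remains in September 2069 after the 29th (30 − 29).
Full months from October 2069 through June 2070 contribute their day counts.
Then 6 days into July 2070.
Total: 1 + 31 + 30 + 31 + 31 + 28 + 31 + 30 + 31 + 30 + 6 = 280.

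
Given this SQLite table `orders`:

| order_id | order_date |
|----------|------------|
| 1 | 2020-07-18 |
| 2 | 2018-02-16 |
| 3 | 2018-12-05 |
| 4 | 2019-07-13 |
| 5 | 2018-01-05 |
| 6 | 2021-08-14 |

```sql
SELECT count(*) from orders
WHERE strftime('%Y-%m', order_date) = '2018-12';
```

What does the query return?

1

Rows with year-month 2018-12: 2018-12-05 → 1.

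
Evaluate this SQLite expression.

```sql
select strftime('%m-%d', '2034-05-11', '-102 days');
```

First apply '-102 days': 2034-05-11 → 2034-01-29.
`%m-%d` extracts the month-day: 01-29.

01-29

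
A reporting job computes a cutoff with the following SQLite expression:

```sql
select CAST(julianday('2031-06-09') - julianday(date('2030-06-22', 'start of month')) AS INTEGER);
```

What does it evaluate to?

`start of month` rewinds 2030-06-22 to 2030-06-01.
29 days remain in June 2030 after the 1st (30 − 1).
Full months from July 2030 through May 2031 contribute their day counts.
Then 9 days into June 2031.
Total: 29 + 31 + 31 + 30 + 31 + 30 + 31 + 31 + 28 + 31 + 30 + 31 + 9 = 373.

373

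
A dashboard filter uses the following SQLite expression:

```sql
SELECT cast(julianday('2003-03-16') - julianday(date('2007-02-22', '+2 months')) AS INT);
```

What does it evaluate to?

-1498

Adding +2 months to 2007-02-22 gives 2007-04-22.
15 days remain in March 2003 after the 16th (31 − 16).
Full months from April 2003 through March 2007 contribute their day counts.
Then 22 days into April 2007.
Total: 15 + 30 + 31 + 30 + 31 + 31 + 30 + 31 + 30 + 31 + 31 + 29 + 31 + 30 + 31 + 30 + 31 + 31 + 30 + 31 + 30 + 31 + 31 + 28 + 31 + 30 + 31 + 30 + 31 + 31 + 30 + 31 + 30 + 31 + 31 + 28 + 31 + 30 + 31 + 30 + 31 + 31 + 30 + 31 + 30 + 31 + 31 + 28 + 31 + 22 = 1498.
The subtraction is earlier − later, so the result is −1498 → -1498.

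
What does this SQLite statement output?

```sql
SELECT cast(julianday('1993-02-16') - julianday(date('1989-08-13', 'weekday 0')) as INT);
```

1283

`weekday 0` advances to the next Sunday; 1989-08-13 is already a Sunday, so it stays at 1989-08-13.
18 days remain in August 1989 after the 13th (31 − 13).
Full months from September 1989 through January 1993 contribute their day counts.
Then 16 days into February 1993.
Total: 18 + 30 + 31 + 30 + 31 + 31 + 28 + 31 + 30 + 31 + 30 + 31 + 31 + 30 + 31 + 30 + 31 + 31 + 28 + 31 + 30 + 31 + 30 + 31 + 31 + 30 + 31 + 30 + 31 + 31 + 29 + 31 + 30 + 31 + 30 + 31 + 31 + 30 + 31 + 30 + 31 + 31 + 16 = 1283.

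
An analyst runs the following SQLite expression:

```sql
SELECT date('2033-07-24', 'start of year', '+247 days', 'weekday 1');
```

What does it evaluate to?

2033-09-05

`start of year` rewinds 2033-07-24 to 2033-01-01.
Applying '+247 days' to 2033-01-01: counting 247 days forward gives 2033-09-05.
`weekday 1` advances to the next Monday; 2033-09-05 is already a Monday, so it stays at 2033-09-05.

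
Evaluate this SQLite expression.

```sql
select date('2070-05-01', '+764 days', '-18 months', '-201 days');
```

Applying '+764 days' to 2070-05-01: counting 764 days forward gives 2072-06-03.
Adding -18 months to 2072-06-03 gives 2070-12-03.
Applying '-201 days' to 2070-12-03: counting 201 days back gives 2070-05-16.

2070-05-16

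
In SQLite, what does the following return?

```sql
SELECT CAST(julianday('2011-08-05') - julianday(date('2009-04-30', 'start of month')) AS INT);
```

`start of month` rewinds 2009-04-30 to 2009-04-01.
29 days remain in April 2009 after the 1st (30 − 1).
Full months from May 2009 through July 2011 contribute their day counts.
Then 5 days into August 2011.
Total: 29 + 31 + 30 + 31 + 31 + 30 + 31 + 30 + 31 + 31 + 28 + 31 + 30 + 31 + 30 + 31 + 31 + 30 + 31 + 30 + 31 + 31 + 28 + 31 + 30 + 31 + 30 + 31 + 5 = 856.

856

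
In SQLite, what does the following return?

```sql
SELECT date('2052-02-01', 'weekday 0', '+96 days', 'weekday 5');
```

`weekday 0` advances to the next Sunday; 2052-02-01 is a Thursday, so it moves forward to 2052-02-04.
Applying '+96 days' to 2052-02-04: counting 96 days forward gives 2052-05-10.
`weekday 5` advances to the next Friday; 2052-05-10 is already a Friday, so it stays at 2052-05-10.

2052-05-10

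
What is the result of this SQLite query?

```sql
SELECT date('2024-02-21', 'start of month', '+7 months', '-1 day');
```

2024-08-31

`start of month` rewinds 2024-02-21 to 2024-02-01.
Adding +7 months to 2024-02-01 gives 2024-09-01.
Going back 1 day from 2024-09-01 reaches 2024-08-31 (last day of August, 31 days).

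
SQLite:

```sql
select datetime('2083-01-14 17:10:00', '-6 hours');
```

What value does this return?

2083-01-14 11:10:00

-6 hours from 2083-01-14 17:10:00 is 2083-01-14 11:10:00.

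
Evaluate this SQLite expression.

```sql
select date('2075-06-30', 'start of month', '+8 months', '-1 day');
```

`start of month` rewinds 2075-06-30 to 2075-06-01.
Adding +8 months to 2075-06-01 gives 2076-02-01.
Going back 1 day from 2076-02-01 reaches 2076-01-31 (last day of January, 31 days).

2076-01-31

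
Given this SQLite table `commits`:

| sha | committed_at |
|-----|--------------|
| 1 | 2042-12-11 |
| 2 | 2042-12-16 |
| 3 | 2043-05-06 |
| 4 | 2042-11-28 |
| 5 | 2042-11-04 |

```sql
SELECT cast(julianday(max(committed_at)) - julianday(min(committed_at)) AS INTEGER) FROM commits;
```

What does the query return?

183

MIN = 2042-11-04, MAX = 2043-05-06.
26 days remain in November 2042 after the 4th (30 − 4).
December 2042: 31 days.
January 2043: 31 days.
February 2043: 28 days.
March 2043: 31 days.
April 2043: 30 days.
Then 6 days into May 2043.
Total: 26 + 31 + 31 + 28 + 31 + 30 + 6 = 183.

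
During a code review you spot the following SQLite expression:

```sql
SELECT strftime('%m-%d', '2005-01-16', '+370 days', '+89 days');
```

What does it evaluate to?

First apply '+370 days', '+89 days': 2005-01-16 → 2006-04-20.
`%m-%d` extracts the month-day: 04-20.

04-20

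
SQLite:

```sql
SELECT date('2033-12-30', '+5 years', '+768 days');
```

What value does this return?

Adding +5 years to 2033-12-30 gives 2038-12-30.
Applying '+768 days' to 2038-12-30: counting 768 days forward gives 2041-02-05.

2041-02-05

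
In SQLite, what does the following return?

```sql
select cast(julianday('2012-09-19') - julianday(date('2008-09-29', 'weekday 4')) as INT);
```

`weekday 4` advances to the next Thursday; 2008-09-29 is a Monday, so it moves forward to 2008-10-02.
29 days remain in October 2008 after the 2nd (31 − 2).
Full months from November 2008 through August 2012 contribute their day counts.
Then 19 days into September 2012.
Total: 29 + 30 + 31 + 31 + 28 + 31 + 30 + 31 + 30 + 31 + 31 + 30 + 31 + 30 + 31 + 31 + 28 + 31 + 30 + 31 + 30 + 31 + 31 + 30 + 31 + 30 + 31 + 31 + 28 + 31 + 30 + 31 + 30 + 31 + 31 + 30 + 31 + 30 + 31 + 31 + 29 + 31 + 30 + 31 + 30 + 31 + 31 + 19 = 1448.

1448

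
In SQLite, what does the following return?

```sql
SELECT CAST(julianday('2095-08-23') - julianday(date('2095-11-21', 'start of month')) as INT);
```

`start of month` rewinds 2095-11-21 to 2095-11-01.
8 days remain in August 2095 after the 23rd (31 − 23).
September 2095: 30 days.
October 2095: 31 days.
Then 1 day into November 2095.
Total: 8 + 30 + 31 + 1 = 70.
The subtraction is earlier − later, so the result is −70 → -70.

-70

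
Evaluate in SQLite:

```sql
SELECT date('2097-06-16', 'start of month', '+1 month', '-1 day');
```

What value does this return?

2097-06-30

`start of month` rewinds 2097-06-16 to 2097-06-01.
Adding +1 month to 2097-06-01 gives 2097-07-01.
Going back 1 day from 2097-07-01 reaches 2097-06-30 (last day of June, 30 days).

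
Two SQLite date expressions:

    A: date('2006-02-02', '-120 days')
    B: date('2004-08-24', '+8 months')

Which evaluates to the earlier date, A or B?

A = 2005-10-05.
B = 2005-04-24.
B is earlier.

B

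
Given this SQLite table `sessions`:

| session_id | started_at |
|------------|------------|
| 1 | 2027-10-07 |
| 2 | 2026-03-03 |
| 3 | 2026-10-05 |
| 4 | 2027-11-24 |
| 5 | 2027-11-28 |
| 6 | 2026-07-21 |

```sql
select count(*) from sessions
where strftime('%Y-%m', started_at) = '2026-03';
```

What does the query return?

1

Rows with year-month 2026-03: 2026-03-03 → 1.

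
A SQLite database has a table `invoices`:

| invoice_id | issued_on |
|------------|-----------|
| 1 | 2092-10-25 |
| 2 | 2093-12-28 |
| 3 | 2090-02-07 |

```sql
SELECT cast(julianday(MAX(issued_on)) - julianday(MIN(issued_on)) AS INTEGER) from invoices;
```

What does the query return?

MIN = 2090-02-07, MAX = 2093-12-28.
21 days remain in February 2090 after the 7th (28 − 7).
Full months from March 2090 through November 2093 contribute their day counts.
Then 28 days into December 2093.
Total: 21 + 31 + 30 + 31 + 30 + 31 + 31 + 30 + 31 + 30 + 31 + 31 + 28 + 31 + 30 + 31 + 30 + 31 + 31 + 30 + 31 + 30 + 31 + 31 + 29 + 31 + 30 + 31 + 30 + 31 + 31 + 30 + 31 + 30 + 31 + 31 + 28 + 31 + 30 + 31 + 30 + 31 + 31 + 30 + 31 + 30 + 28 = 1420.

1420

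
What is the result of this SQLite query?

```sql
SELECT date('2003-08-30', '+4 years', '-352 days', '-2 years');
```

Adding +4 years to 2003-08-30 gives 2007-08-30.
Applying '-352 days' to 2007-08-30: counting 352 days back gives 2006-09-12.
Adding -2 years to 2006-09-12 gives 2004-09-12.

2004-09-12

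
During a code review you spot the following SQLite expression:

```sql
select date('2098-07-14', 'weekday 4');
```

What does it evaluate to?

2098-07-17

`weekday 4` advances to the next Thursday; 2098-07-14 is a Monday, so it moves forward to 2098-07-17.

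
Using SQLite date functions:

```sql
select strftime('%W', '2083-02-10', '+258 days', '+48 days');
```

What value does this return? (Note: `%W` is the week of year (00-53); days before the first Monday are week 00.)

First apply '+258 days', '+48 days': 2083-02-10 → 2083-12-13.
2083-12-13 is a Monday. SQLite's %W counts Mondays since the year started; the result is 50.

50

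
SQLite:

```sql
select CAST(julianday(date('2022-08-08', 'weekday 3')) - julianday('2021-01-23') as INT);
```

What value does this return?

564

`weekday 3` advances to the next Wednesday; 2022-08-08 is a Monday, so it moves forward to 2022-08-10.
8 days remain in January 2021 after the 23rd (31 − 23).
Full months from February 2021 through July 2022 contribute their day counts.
Then 10 days into August 2022.
Total: 8 + 28 + 31 + 30 + 31 + 30 + 31 + 31 + 30 + 31 + 30 + 31 + 31 + 28 + 31 + 30 + 31 + 30 + 31 + 10 = 564.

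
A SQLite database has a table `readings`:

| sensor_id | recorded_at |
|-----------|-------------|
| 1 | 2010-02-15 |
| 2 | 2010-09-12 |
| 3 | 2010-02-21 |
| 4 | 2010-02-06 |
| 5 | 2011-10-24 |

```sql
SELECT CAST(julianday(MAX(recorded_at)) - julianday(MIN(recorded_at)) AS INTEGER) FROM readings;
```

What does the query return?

625

MIN = 2010-02-06, MAX = 2011-10-24.
22 days remain in February 2010 after the 6th (28 − 6).
Full months from March 2010 through September 2011 contribute their day counts.
Then 24 days into October 2011.
Total: 22 + 31 + 30 + 31 + 30 + 31 + 31 + 30 + 31 + 30 + 31 + 31 + 28 + 31 + 30 + 31 + 30 + 31 + 31 + 30 + 24 = 625.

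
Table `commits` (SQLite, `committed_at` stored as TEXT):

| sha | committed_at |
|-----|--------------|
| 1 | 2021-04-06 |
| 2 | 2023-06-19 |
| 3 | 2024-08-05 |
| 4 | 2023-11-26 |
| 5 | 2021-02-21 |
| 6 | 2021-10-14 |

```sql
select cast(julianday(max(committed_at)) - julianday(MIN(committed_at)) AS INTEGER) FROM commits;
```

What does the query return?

1261

MIN = 2021-02-21, MAX = 2024-08-05.
7 days remain in February 2021 after the 21st (28 − 21).
Full months from March 2021 through July 2024 contribute their day counts.
Then 5 days into August 2024.
Total: 7 + 31 + 30 + 31 + 30 + 31 + 31 + 30 + 31 + 30 + 31 + 31 + 28 + 31 + 30 + 31 + 30 + 31 + 31 + 30 + 31 + 30 + 31 + 31 + 28 + 31 + 30 + 31 + 30 + 31 + 31 + 30 + 31 + 30 + 31 + 31 + 29 + 31 + 30 + 31 + 30 + 31 + 5 = 1261.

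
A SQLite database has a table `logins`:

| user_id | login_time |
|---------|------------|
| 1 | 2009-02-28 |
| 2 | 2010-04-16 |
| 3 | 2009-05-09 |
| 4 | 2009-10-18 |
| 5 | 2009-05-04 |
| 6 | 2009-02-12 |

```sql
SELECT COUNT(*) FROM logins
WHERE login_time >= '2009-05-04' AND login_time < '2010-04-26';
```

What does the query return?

Rows in [2009-05-04, 2010-04-26): 2010-04-16, 2009-05-09, 2009-10-18, 2009-05-04 → 4 rows.

4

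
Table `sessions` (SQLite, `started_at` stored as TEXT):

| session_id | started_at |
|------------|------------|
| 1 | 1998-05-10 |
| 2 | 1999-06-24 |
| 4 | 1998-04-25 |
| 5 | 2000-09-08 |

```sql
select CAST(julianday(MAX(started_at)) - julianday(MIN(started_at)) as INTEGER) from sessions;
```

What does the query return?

MIN = 1998-04-25, MAX = 2000-09-08.
5 days remain in April 1998 after the 25th (30 − 25).
Full months from May 1998 through August 2000 contribute their day counts.
Then 8 days into September 2000.
Total: 5 + 31 + 30 + 31 + 31 + 30 + 31 + 30 + 31 + 31 + 28 + 31 + 30 + 31 + 30 + 31 + 31 + 30 + 31 + 30 + 31 + 31 + 29 + 31 + 30 + 31 + 30 + 31 + 31 + 8 = 867.

867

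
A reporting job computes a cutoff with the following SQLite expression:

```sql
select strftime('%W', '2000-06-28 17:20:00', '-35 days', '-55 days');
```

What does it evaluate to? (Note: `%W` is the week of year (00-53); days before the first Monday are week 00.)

13

First apply '-35 days', '-55 days': 2000-06-28 17:20:00 → 2000-03-30 17:20:00.
2000-03-30 is a Thursday. SQLite's %W counts Mondays since the year started; the result is 13.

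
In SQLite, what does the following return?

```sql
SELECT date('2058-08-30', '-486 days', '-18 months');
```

2055-11-01

Applying '-486 days' to 2058-08-30: counting 486 days back gives 2057-05-01.
Adding -18 months to 2057-05-01 gives 2055-11-01.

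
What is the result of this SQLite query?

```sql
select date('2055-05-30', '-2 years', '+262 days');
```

Adding -2 years to 2055-05-30 gives 2053-05-30.
Applying '+262 days' to 2053-05-30: counting 262 days forward gives 2054-02-16.

2054-02-16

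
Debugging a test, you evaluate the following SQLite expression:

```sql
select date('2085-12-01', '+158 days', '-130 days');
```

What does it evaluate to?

2085-12-29

Applying '+158 days' to 2085-12-01: counting 158 days forward gives 2086-05-08.
Applying '-130 days' to 2086-05-08: counting 130 days back gives 2085-12-29.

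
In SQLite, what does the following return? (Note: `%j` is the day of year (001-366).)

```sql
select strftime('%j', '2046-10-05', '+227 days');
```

140

First apply '+227 days': 2046-10-05 → 2047-05-20.
Day-of-year for 2047-05-20: days since 2047-01-01 inclusive = 140, zero-padded to 140.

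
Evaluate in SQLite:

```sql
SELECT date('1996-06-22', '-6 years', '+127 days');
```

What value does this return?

1990-10-27

Adding -6 years to 1996-06-22 gives 1990-06-22.
Applying '+127 days' to 1990-06-22: counting 127 days forward gives 1990-10-27.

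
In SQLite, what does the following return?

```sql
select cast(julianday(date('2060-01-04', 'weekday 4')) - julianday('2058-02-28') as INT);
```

679

`weekday 4` advances to the next Thursday; 2060-01-04 is a Sunday, so it moves forward to 2060-01-08.
0 days remain in February 2058 after the 28th (28 − 28).
Full months from March 2058 through December 2059 contribute their day counts.
Then 8 days into January 2060.
Total: 0 + 31 + 30 + 31 + 30 + 31 + 31 + 30 + 31 + 30 + 31 + 31 + 28 + 31 + 30 + 31 + 30 + 31 + 31 + 30 + 31 + 30 + 31 + 8 = 679.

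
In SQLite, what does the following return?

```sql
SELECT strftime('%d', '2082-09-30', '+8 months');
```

First apply '+8 months': 2082-09-30 → 2083-05-30.
`%d` extracts the 2-digit day of month: 30.

30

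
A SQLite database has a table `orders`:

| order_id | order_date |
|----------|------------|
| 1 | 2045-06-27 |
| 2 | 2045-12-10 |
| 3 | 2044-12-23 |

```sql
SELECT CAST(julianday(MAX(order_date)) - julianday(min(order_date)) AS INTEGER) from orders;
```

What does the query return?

MIN = 2044-12-23, MAX = 2045-12-10.
8 days remain in December 2044 after the 23rd (31 − 23).
Full months from January 2045 through November 2045 contribute their day counts.
Then 10 days into December 2045.
Total: 8 + 31 + 28 + 31 + 30 + 31 + 30 + 31 + 31 + 30 + 31 + 30 + 10 = 352.

352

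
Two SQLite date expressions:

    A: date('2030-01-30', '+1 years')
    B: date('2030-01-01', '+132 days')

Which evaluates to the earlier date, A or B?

B

A = 2031-01-30.
B = 2030-05-13.
B is earlier.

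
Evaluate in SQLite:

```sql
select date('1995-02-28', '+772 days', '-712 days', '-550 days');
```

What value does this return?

1993-10-26

Applying '+772 days' to 1995-02-28: counting 772 days forward gives 1997-04-10.
Applying '-712 days' to 1997-04-10: counting 712 days back gives 1995-04-29.
Applying '-550 days' to 1995-04-29: counting 550 days back gives 1993-10-26.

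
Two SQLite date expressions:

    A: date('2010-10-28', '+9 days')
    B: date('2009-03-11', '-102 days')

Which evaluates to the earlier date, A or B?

B

A = 2010-11-06.
B = 2008-11-29.
B is earlier.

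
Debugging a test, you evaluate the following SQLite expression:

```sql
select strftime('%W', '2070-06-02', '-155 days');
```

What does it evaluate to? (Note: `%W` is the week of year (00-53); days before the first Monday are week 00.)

First apply '-155 days': 2070-06-02 → 2069-12-29.
2069-12-29 is a Sunday. SQLite's %W counts Mondays since the year started; the result is 51.

51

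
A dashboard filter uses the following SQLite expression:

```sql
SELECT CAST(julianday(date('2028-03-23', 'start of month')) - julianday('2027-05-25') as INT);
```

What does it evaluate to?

`start of month` rewinds 2028-03-23 to 2028-03-01.
6 days remain in May 2027 after the 25th (31 − 25).
Full months from June 2027 through February 2028 contribute their day counts.
Then 1 day into March 2028.
Total: 6 + 30 + 31 + 31 + 30 + 31 + 30 + 31 + 31 + 29 + 1 = 281.

281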